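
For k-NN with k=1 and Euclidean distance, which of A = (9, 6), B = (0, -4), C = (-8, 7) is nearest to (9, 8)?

Distances: d(A) = 2, d(B) = 15, d(C) ≈ 17.0294. Nearest: A = (9, 6) with distance 2.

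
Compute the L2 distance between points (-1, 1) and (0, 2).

(Σ|x_i - y_i|^2)^(1/2) = (|-1 - 0|^2 + |1 - 2|^2)^(1/2)
= (1^2 + 1^2)^(1/2) = (1 + 1)^(1/2) = (2)^(1/2) ≈ 1.4142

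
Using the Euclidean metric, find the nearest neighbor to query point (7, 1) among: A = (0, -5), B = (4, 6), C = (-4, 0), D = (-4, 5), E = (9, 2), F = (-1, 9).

Distances: d(A) ≈ 9.2195, d(B) ≈ 5.831, d(C) ≈ 11.0454, d(D) ≈ 11.7047, d(E) ≈ 2.2361, d(F) ≈ 11.3137. Nearest: E = (9, 2) with distance 2.2361.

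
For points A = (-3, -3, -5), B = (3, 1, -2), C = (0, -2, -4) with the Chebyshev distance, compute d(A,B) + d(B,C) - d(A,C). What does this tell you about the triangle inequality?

d(A,B) = max(6, 4, 3) = 6, d(B,C) = max(3, 3, 2) = 3, d(A,C) = max(3, 1, 1) = 3.
d(A,B) + d(B,C) - d(A,C) = 6 + 3 - 3 = 9 - 3 = 6. This is ≥ 0, so the triangle inequality holds for these points.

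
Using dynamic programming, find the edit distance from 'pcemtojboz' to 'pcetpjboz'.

Let D[i][j] be the edit distance between the first i characters of 'pcemtojboz' and the first j characters of 'pcetpjboz', with D[i][0] = i, D[0][j] = j, and D[i][j] = D[i-1][j-1] if the characters match, else 1 + min(D[i-1][j], D[i][j-1], D[i-1][j-1]). Filling the table (rows: prefixes of 'pcemtojboz', columns: prefixes of 'pcetpjboz'):
     ε  p  c  e  t  p  j  b  o  z
  ε  0  1  2  3  4  5  6  7  8  9
  p  1  0  1  2  3  4  5  6  7  8
  c  2  1  0  1  2  3  4  5  6  7
  e  3  2  1  0  1  2  3  4  5  6
  m  4  3  2  1  1  2  3  4  5  6
  t  5  4  3  2  1  2  3  4  5  6
  o  6  5  4  3  2  2  3  4  4  5
  j  7  6  5  4  3  3  2  3  4  5
  b  8  7  6  5  4  4  3  2  3  4
  o  9  8  7  6  5  5  4  3  2  3
  z 10  9  8  7  6  6  5  4  3  2
The bottom-right entry gives D[10][9] = 2, so no sequence of fewer than 2 edits works. Backtracking through the table gives one optimal edit sequence (2 edits):
  pcemtojboz → pcetojboz (del m @4)
  pcetojboz → pcetpjboz (sub o→p @5)
Edit distance = 2.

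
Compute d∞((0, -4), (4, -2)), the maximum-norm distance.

max(|x_i - y_i|) = max(|0 - 4|, |-4 - (-2)|) = max(4, 2) = 4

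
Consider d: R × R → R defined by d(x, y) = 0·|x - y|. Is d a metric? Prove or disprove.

No. With c = 0, d(x,y) = 0 for all x, y. This fails identity of indiscernibles: d(7, 16) = 0 but 7 ≠ 16.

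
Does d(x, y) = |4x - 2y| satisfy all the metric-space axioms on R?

No. d fails symmetry: d(7, 8) = |4·7 - 2·8| = |12| = 12, but d(8, 7) = |4·8 - 2·7| = |18| = 18. Since 12 ≠ 18, d(x,y) ≠ d(y,x) in general.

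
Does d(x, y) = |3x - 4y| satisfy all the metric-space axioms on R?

No. d fails symmetry: d(2, 7) = |3·2 - 4·7| = |-22| = 22, but d(7, 2) = |3·7 - 4·2| = |13| = 13. Since 22 ≠ 13, d(x,y) ≠ d(y,x) in general.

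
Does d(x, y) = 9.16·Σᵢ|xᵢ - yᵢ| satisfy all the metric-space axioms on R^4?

Yes. The L1 (Manhattan) norm induces a metric on R^4, and multiplying a metric by a positive constant 9.16 > 0 preserves all four axioms: non-negativity (9.16·||x-y|| ≥ 0), identity (9.16·||x-y|| = 0 ⟺ ||x-y|| = 0 ⟺ x = y), symmetry (||x-y|| = ||y-x||), and the triangle inequality (9.16·||x-z|| ≤ 9.16·||x-y|| + 9.16·||y-z||). So d is a metric.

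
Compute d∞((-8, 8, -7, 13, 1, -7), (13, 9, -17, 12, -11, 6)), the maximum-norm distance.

max(|x_i - y_i|) = max(|-8 - 13|, |8 - 9|, |-7 - (-17)|, |13 - 12|, |1 - (-11)|, |-7 - 6|) = max(21, 1, 10, 1, 12, 13) = 21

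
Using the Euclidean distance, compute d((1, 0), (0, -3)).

(Σ|x_i - y_i|^2)^(1/2) = (|1 - 0|^2 + |0 - (-3)|^2)^(1/2)
= (1^2 + 3^2)^(1/2) = (1 + 9)^(1/2) = (10)^(1/2) ≈ 3.1623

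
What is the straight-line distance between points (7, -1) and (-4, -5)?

√(Σ(x_i - y_i)²) = √((7 - (-4))² + (-1 - (-5))²)
= √(11² + 4²) = √(121 + 16) = √137 ≈ 11.7047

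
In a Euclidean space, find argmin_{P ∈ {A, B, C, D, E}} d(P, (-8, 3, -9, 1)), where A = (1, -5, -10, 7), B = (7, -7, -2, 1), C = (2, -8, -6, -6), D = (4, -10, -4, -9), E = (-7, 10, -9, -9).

Distances: d(A) ≈ 13.4907, d(B) ≈ 19.3391, d(C) ≈ 16.7033, d(D) ≈ 20.9284, d(E) ≈ 12.2474. Nearest: E = (-7, 10, -9, -9) with distance 12.2474.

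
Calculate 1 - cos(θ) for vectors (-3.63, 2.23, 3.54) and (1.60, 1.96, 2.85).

With u = (-3.63, 2.23, 3.54), v = (1.60, 1.96, 2.85):
u·v = (-3.63)·1.6 + 2.23·1.96 + 3.54·2.85 = (-5.808) + 4.3708 + 10.089 = 8.6518.
|u| = √((-3.63)² + 2.23² + 3.54²) = √(13.1769 + 4.9729 + 12.5316) = √30.6814, |v| = √(1.6² + 1.96² + 2.85²) = √(2.56 + 3.8416 + 8.1225) = √14.5241.
cos θ = (u·v)/(|u||v|) = 8.6518/(√30.6814·√14.5241) ≈ 0.4098
Cosine distance = 1 - cos θ ≈ 1 - 0.4098 = 0.5902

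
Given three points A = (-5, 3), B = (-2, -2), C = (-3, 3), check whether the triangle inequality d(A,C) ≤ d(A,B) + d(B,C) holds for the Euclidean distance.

d(A,B) = √(3² + 5²) = √34 ≈ 5.831, d(B,C) = √(1² + 5²) = √26 ≈ 5.099, d(A,C) = √(2² + 0²) = √4 = 2.
d(A,C) = 2 ≤ 5.831 + 5.099 = 10.93. Triangle inequality is satisfied.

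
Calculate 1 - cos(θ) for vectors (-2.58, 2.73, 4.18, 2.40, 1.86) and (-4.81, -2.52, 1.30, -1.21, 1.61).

With u = (-2.58, 2.73, 4.18, 2.40, 1.86), v = (-4.81, -2.52, 1.30, -1.21, 1.61):
u·v = (-2.58)·(-4.81) + 2.73·(-2.52) + 4.18·1.3 + 2.4·(-1.21) + 1.86·1.61 = 12.4098 + (-6.8796) + 5.434 + (-2.904) + 2.9946 = 11.0548.
|u| = √((-2.58)² + 2.73² + 4.18² + 2.4² + 1.86²) = √(6.6564 + 7.4529 + 17.4724 + 5.76 + 3.4596) = √40.8013, |v| = √((-4.81)² + (-2.52)² + 1.3² + (-1.21)² + 1.61²) = √(23.1361 + 6.3504 + 1.69 + 1.4641 + 2.5921) = √35.2327.
cos θ = (u·v)/(|u||v|) = 11.0548/(√40.8013·√35.2327) ≈ 0.2916
Cosine distance = 1 - cos θ ≈ 1 - 0.2916 = 0.7084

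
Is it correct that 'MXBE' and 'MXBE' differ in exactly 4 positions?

Differing positions: none. Hamming distance = 0, so the claim that d_H = 4 is false.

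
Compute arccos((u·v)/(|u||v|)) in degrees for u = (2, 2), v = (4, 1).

With u = (2, 2), v = (4, 1):
u·v = 2·4 + 2·1 = 8 + 2 = 10.
|u| = √(2² + 2²) = √8, |v| = √(4² + 1²) = √17, so |u||v| = √(8·17) = √136.
cos θ = (u·v)/(|u||v|) = 10/√136 ≈ 0.857493
θ = arccos(0.857493) ≈ 30.96°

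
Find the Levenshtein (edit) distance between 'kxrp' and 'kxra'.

Let D[i][j] be the edit distance between the first i characters of 'kxrp' and the first j characters of 'kxra', with D[i][0] = i, D[0][j] = j, and D[i][j] = D[i-1][j-1] if the characters match, else 1 + min(D[i-1][j], D[i][j-1], D[i-1][j-1]). Filling the table (rows: prefixes of 'kxrp', columns: prefixes of 'kxra'):
     ε  k  x  r  a
  ε  0  1  2  3  4
  k  1  0  1  2  3
  x  2  1  0  1  2
  r  3  2  1  0  1
  p  4  3  2  1  1
The bottom-right entry gives D[4][4] = 1, so no sequence of fewer than 1 edit works. Backtracking through the table gives one optimal edit sequence (1 edit):
  kxrp → kxra (sub p→a @4)
Edit distance = 1.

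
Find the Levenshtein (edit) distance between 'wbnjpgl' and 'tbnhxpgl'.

Let D[i][j] be the edit distance between the first i characters of 'wbnjpgl' and the first j characters of 'tbnhxpgl', with D[i][0] = i, D[0][j] = j, and D[i][j] = D[i-1][j-1] if the characters match, else 1 + min(D[i-1][j], D[i][j-1], D[i-1][j-1]). Filling the table (rows: prefixes of 'wbnjpgl', columns: prefixes of 'tbnhxpgl'):
     ε  t  b  n  h  x  p  g  l
  ε  0  1  2  3  4  5  6  7  8
  w  1  1  2  3  4  5  6  7  8
  b  2  2  1  2  3  4  5  6  7
  n  3  3  2  1  2  3  4  5  6
  j  4  4  3  2  2  3  4  5  6
  p  5  5  4  3  3  3  3  4  5
  g  6  6  5  4  4  4  4  3  4
  l  7  7  6  5  5  5  5  4  3
The bottom-right entry gives D[7][8] = 3, so no sequence of fewer than 3 edits works. Backtracking through the table gives one optimal edit sequence (3 edits):
  wbnjpgl → tbnjpgl (sub w→t @1)
  tbnjpgl → tbnhjpgl (ins h @4)
  tbnhjpgl → tbnhxpgl (sub j→x @5)
Edit distance = 3.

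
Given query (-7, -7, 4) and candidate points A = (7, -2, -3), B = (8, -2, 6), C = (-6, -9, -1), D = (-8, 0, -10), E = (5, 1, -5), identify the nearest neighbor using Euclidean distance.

Distances: d(A) ≈ 16.4317, d(B) ≈ 15.9374, d(C) ≈ 5.4772, d(D) ≈ 15.6844, d(E) = 17. Nearest: C = (-6, -9, -1) with distance 5.4772.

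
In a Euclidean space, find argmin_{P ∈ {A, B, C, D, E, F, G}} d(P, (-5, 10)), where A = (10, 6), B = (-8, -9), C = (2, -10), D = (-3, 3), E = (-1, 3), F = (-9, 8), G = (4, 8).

Distances: d(A) ≈ 15.5242, d(B) ≈ 19.2354, d(C) ≈ 21.1896, d(D) ≈ 7.2801, d(E) ≈ 8.0623, d(F) ≈ 4.4721, d(G) ≈ 9.2195. Nearest: F = (-9, 8) with distance 4.4721.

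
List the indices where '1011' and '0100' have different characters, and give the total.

Differing positions: 1, 2, 3, 4. Hamming distance = 4.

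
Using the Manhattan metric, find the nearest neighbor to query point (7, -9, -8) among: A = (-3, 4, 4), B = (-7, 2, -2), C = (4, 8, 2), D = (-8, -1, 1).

Distances: d(A) = 35, d(B) = 31, d(C) = 30, d(D) = 32. Nearest: C = (4, 8, 2) with distance 30.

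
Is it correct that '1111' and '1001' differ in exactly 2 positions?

Differing positions: 2, 3. Hamming distance = 2, so the claim is true.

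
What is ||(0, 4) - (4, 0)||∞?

max(|x_i - y_i|) = max(|0 - 4|, |4 - 0|) = max(4, 4) = 4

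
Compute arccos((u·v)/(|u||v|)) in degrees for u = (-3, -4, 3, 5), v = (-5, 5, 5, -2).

With u = (-3, -4, 3, 5), v = (-5, 5, 5, -2):
u·v = (-3)·(-5) + (-4)·5 + 3·5 + 5·(-2) = 15 + (-20) + 15 + (-10) = 0.
|u| = √((-3)² + (-4)² + 3² + 5²) = √59, |v| = √((-5)² + 5² + 5² + (-2)²) = √79, so |u||v| = √(59·79) = √4661.
cos θ = (u·v)/(|u||v|) = 0/√4661 = 0 (the vectors are orthogonal)
θ = arccos(0) = 90°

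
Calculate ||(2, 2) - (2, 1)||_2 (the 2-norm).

(Σ|x_i - y_i|^2)^(1/2) = (|2 - 2|^2 + |2 - 1|^2)^(1/2)
= (0^2 + 1^2)^(1/2) = (0 + 1)^(1/2) = (1)^(1/2) = 1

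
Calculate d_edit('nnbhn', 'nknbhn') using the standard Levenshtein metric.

Let D[i][j] be the edit distance between the first i characters of 'nnbhn' and the first j characters of 'nknbhn', with D[i][0] = i, D[0][j] = j, and D[i][j] = D[i-1][j-1] if the characters match, else 1 + min(D[i-1][j], D[i][j-1], D[i-1][j-1]). Filling the table (rows: prefixes of 'nnbhn', columns: prefixes of 'nknbhn'):
     ε  n  k  n  b  h  n
  ε  0  1  2  3  4  5  6
  n  1  0  1  2  3  4  5
  n  2  1  1  1  2  3  4
  b  3  2  2  2  1  2  3
  h  4  3  3  3  2  1  2
  n  5  4  4  3  3  2  1
The bottom-right entry gives D[5][6] = 1, so no sequence of fewer than 1 edit works. Backtracking through the table gives one optimal edit sequence (1 edit):
  nnbhn → nknbhn (ins k @2)
Edit distance = 1.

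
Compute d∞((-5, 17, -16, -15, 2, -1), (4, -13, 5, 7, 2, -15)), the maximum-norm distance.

max(|x_i - y_i|) = max(|-5 - 4|, |17 - (-13)|, |-16 - 5|, |-15 - 7|, |2 - 2|, |-1 - (-15)|) = max(9, 30, 21, 22, 0, 14) = 30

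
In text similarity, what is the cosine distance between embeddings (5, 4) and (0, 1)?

With u = (5, 4), v = (0, 1):
u·v = 5·0 + 4·1 = 0 + 4 = 4.
|u| = √(5² + 4²) = √41, |v| = √(0² + 1²) = √1, so |u||v| = √(41·1) = √41.
cos θ = (u·v)/(|u||v|) = 4/√41 ≈ 0.6247
Cosine distance = 1 - cos θ ≈ 1 - 0.6247 = 0.3753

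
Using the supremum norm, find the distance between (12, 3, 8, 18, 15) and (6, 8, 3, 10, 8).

max(|x_i - y_i|) = max(|12 - 6|, |3 - 8|, |8 - 3|, |18 - 10|, |15 - 8|) = max(6, 5, 5, 8, 7) = 8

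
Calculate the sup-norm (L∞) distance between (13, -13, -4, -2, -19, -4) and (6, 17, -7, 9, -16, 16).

max(|x_i - y_i|) = max(|13 - 6|, |-13 - 17|, |-4 - (-7)|, |-2 - 9|, |-19 - (-16)|, |-4 - 16|) = max(7, 30, 3, 11, 3, 20) = 30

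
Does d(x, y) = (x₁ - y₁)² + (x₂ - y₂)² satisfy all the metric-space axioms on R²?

No. The squared Euclidean distance fails the triangle inequality. Counterexample: x = (0, 0), y = (2, 2), z = (4, 4). d(x,z) = 4² + 4² = 32, but d(x,y) + d(y,z) = (2² + 2²) + (2² + 2²) = 8 + 8 = 16. Since 32 > 16, the triangle inequality is violated. (Note: √d, the ordinary Euclidean distance, IS a metric.)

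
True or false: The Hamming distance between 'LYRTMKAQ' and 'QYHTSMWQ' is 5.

Differing positions: 1, 3, 5, 6, 7. Hamming distance = 5, so the claim is true.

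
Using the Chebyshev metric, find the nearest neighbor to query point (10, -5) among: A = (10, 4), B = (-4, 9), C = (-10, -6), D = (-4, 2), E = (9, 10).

Distances: d(A) = 9, d(B) = 14, d(C) = 20, d(D) = 14, d(E) = 15. Nearest: A = (10, 4) with distance 9.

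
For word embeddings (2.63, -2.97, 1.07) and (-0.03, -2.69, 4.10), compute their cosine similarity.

With u = (2.63, -2.97, 1.07), v = (-0.03, -2.69, 4.10):
u·v = 2.63·(-0.03) + (-2.97)·(-2.69) + 1.07·4.1 = (-0.0789) + 7.9893 + 4.387 = 12.2974.
|u| = √(2.63² + (-2.97)² + 1.07²) = √(6.9169 + 8.8209 + 1.1449) = √16.8827, |v| = √((-0.03)² + (-2.69)² + 4.1²) = √(0.0009 + 7.2361 + 16.81) = √24.047.
cos θ = (u·v)/(|u||v|) = 12.2974/(√16.8827·√24.047) ≈ 0.6103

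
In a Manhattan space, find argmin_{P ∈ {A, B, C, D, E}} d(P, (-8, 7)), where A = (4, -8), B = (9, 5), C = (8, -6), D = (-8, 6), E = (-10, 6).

Distances: d(A) = 27, d(B) = 19, d(C) = 29, d(D) = 1, d(E) = 3. Nearest: D = (-8, 6) with distance 1.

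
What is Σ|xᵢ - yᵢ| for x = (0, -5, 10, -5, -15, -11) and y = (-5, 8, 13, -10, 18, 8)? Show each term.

Σ|x_i - y_i| = |0 - (-5)| + |-5 - 8| + |10 - 13| + |-5 - (-10)| + |-15 - 18| + |-11 - 8| = 5 + 13 + 3 + 5 + 33 + 19 = 78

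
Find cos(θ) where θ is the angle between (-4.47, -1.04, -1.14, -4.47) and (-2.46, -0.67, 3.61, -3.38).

With u = (-4.47, -1.04, -1.14, -4.47), v = (-2.46, -0.67, 3.61, -3.38):
u·v = (-4.47)·(-2.46) + (-1.04)·(-0.67) + (-1.14)·3.61 + (-4.47)·(-3.38) = 10.9962 + 0.6968 + (-4.1154) + 15.1086 = 22.6862.
|u| = √((-4.47)² + (-1.04)² + (-1.14)² + (-4.47)²) = √(19.9809 + 1.0816 + 1.2996 + 19.9809) = √42.343, |v| = √((-2.46)² + (-0.67)² + 3.61² + (-3.38)²) = √(6.0516 + 0.4489 + 13.0321 + 11.4244) = √30.957.
cos θ = (u·v)/(|u||v|) = 22.6862/(√42.343·√30.957) ≈ 0.6266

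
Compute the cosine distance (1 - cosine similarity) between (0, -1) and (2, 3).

With u = (0, -1), v = (2, 3):
u·v = 0·2 + (-1)·3 = 0 + (-3) = -3.
|u| = √(0² + (-1)²) = √1, |v| = √(2² + 3²) = √13, so |u||v| = √(1·13) = √13.
cos θ = (u·v)/(|u||v|) = -3/√13 ≈ -0.8321
Cosine distance = 1 - cos θ ≈ 1 - (-0.8321) = 1.8321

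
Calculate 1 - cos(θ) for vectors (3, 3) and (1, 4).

With u = (3, 3), v = (1, 4):
u·v = 3·1 + 3·4 = 3 + 12 = 15.
|u| = √(3² + 3²) = √18, |v| = √(1² + 4²) = √17, so |u||v| = √(18·17) = √306.
cos θ = (u·v)/(|u||v|) = 15/√306 ≈ 0.8575
Cosine distance = 1 - cos θ ≈ 1 - 0.8575 = 0.1425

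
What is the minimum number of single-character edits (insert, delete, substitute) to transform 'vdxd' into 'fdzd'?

Let D[i][j] be the edit distance between the first i characters of 'vdxd' and the first j characters of 'fdzd', with D[i][0] = i, D[0][j] = j, and D[i][j] = D[i-1][j-1] if the characters match, else 1 + min(D[i-1][j], D[i][j-1], D[i-1][j-1]). Filling the table (rows: prefixes of 'vdxd', columns: prefixes of 'fdzd'):
     ε  f  d  z  d
  ε  0  1  2  3  4
  v  1  1  2  3  4
  d  2  2  1  2  3
  x  3  3  2  2  3
  d  4  4  3  3  2
The bottom-right entry gives D[4][4] = 2, so no sequence of fewer than 2 edits works. Backtracking through the table gives one optimal edit sequence (2 edits):
  vdxd → fdxd (sub v→f @1)
  fdxd → fdzd (sub x→z @3)
Edit distance = 2.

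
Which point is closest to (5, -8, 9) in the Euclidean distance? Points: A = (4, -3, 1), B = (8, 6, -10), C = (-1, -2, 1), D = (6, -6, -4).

Distances: d(A) ≈ 9.4868, d(B) ≈ 23.7908, d(C) ≈ 11.6619, d(D) ≈ 13.1909. Nearest: A = (4, -3, 1) with distance 9.4868.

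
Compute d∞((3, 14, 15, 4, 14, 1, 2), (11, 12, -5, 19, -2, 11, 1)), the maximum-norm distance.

max(|x_i - y_i|) = max(|3 - 11|, |14 - 12|, |15 - (-5)|, |4 - 19|, |14 - (-2)|, |1 - 11|, |2 - 1|) = max(8, 2, 20, 15, 16, 10, 1) = 20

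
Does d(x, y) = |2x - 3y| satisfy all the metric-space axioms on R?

No. d fails symmetry: d(4, 8) = |2·4 - 3·8| = |-16| = 16, but d(8, 4) = |2·8 - 3·4| = |4| = 4. Since 16 ≠ 4, d(x,y) ≠ d(y,x) in general.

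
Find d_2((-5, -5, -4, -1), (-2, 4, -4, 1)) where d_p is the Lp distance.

(Σ|x_i - y_i|^2)^(1/2) = (|-5 - (-2)|^2 + |-5 - 4|^2 + |-4 - (-4)|^2 + |-1 - 1|^2)^(1/2)
= (3^2 + 9^2 + 0^2 + 2^2)^(1/2) = (9 + 81 + 0 + 4)^(1/2) = (94)^(1/2) ≈ 9.6954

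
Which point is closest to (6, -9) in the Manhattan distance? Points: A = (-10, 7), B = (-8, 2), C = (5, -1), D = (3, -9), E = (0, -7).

Distances: d(A) = 32, d(B) = 25, d(C) = 9, d(D) = 3, d(E) = 8. Nearest: D = (3, -9) with distance 3.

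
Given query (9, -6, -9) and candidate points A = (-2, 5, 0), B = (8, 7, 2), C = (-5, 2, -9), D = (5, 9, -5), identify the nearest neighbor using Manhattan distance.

Distances: d(A) = 31, d(B) = 25, d(C) = 22, d(D) = 23. Nearest: C = (-5, 2, -9) with distance 22.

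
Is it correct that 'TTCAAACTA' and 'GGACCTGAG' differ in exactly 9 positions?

Differing positions: 1, 2, 3, 4, 5, 6, 7, 8, 9. Hamming distance = 9, so the claim is true.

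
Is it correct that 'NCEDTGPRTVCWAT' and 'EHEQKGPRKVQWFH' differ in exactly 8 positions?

Differing positions: 1, 2, 4, 5, 9, 11, 13, 14. Hamming distance = 8, so the claim is true.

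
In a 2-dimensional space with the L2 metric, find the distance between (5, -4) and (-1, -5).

(Σ|x_i - y_i|^2)^(1/2) = (|5 - (-1)|^2 + |-4 - (-5)|^2)^(1/2)
= (6^2 + 1^2)^(1/2) = (36 + 1)^(1/2) = (37)^(1/2) ≈ 6.0828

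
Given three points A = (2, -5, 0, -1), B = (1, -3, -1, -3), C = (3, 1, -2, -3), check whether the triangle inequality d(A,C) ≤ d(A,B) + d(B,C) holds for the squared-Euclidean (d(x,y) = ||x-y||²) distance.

d(A,B) = 1² + 2² + 1² + 2² = 10, d(B,C) = 2² + 4² + 1² + 0² = 21, d(A,C) = 1² + 6² + 2² + 2² = 45.
d(A,C) = 45 > 10 + 21 = 31. Triangle inequality is VIOLATED. (Squared-Euclidean is not a metric — this is a counterexample.)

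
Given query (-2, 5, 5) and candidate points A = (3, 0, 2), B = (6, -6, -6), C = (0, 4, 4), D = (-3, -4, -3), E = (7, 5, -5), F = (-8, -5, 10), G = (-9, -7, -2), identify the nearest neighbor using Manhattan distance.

Distances: d(A) = 13, d(B) = 30, d(C) = 4, d(D) = 18, d(E) = 19, d(F) = 21, d(G) = 26. Nearest: C = (0, 4, 4) with distance 4.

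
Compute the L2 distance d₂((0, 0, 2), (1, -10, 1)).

√(Σ(x_i - y_i)²) = √((0 - 1)² + (0 - (-10))² + (2 - 1)²)
= √((-1)² + 10² + 1²) = √(1 + 100 + 1) = √102 ≈ 10.0995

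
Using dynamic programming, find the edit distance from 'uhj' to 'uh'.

Let D[i][j] be the edit distance between the first i characters of 'uhj' and the first j characters of 'uh', with D[i][0] = i, D[0][j] = j, and D[i][j] = D[i-1][j-1] if the characters match, else 1 + min(D[i-1][j], D[i][j-1], D[i-1][j-1]). Filling the table (rows: prefixes of 'uhj', columns: prefixes of 'uh'):
     ε  u  h
  ε  0  1  2
  u  1  0  1
  h  2  1  0
  j  3  2  1
The bottom-right entry gives D[3][2] = 1, so no sequence of fewer than 1 edit works. Backtracking through the table gives one optimal edit sequence (1 edit):
  uhj → uh (del j @3)
Edit distance = 1.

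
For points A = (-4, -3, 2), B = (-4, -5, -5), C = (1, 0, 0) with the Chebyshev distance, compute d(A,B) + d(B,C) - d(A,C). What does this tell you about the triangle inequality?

d(A,B) = max(0, 2, 7) = 7, d(B,C) = max(5, 5, 5) = 5, d(A,C) = max(5, 3, 2) = 5.
d(A,B) + d(B,C) - d(A,C) = 7 + 5 - 5 = 12 - 5 = 7. This is ≥ 0, so the triangle inequality holds for these points.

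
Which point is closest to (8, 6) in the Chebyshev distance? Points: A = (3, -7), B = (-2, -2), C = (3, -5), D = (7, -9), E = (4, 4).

Distances: d(A) = 13, d(B) = 10, d(C) = 11, d(D) = 15, d(E) = 4. Nearest: E = (4, 4) with distance 4.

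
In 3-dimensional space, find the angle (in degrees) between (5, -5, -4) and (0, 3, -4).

With u = (5, -5, -4), v = (0, 3, -4):
u·v = 5·0 + (-5)·3 + (-4)·(-4) = 0 + (-15) + 16 = 1.
|u| = √(5² + (-5)² + (-4)²) = √66, |v| = √(0² + 3² + (-4)²) = √25, so |u||v| = √(66·25) = √1650.
cos θ = (u·v)/(|u||v|) = 1/√1650 ≈ 0.024618
θ = arccos(0.024618) ≈ 88.59°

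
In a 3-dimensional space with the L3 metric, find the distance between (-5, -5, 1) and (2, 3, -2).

(Σ|x_i - y_i|^3)^(1/3) = (|-5 - 2|^3 + |-5 - 3|^3 + |1 - (-2)|^3)^(1/3)
= (7^3 + 8^3 + 3^3)^(1/3) = (343 + 512 + 27)^(1/3) = (882)^(1/3) ≈ 9.5901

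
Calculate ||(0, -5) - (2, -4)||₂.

√(Σ(x_i - y_i)²) = √((0 - 2)² + (-5 - (-4))²)
= √((-2)² + (-1)²) = √(4 + 1) = √5 ≈ 2.2361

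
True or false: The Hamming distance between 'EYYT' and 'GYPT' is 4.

Differing positions: 1, 3. Hamming distance = 2, so the claim that d_H = 4 is false.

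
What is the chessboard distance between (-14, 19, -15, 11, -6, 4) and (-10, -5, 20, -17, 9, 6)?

max(|x_i - y_i|) = max(|-14 - (-10)|, |19 - (-5)|, |-15 - 20|, |11 - (-17)|, |-6 - 9|, |4 - 6|) = max(4, 24, 35, 28, 15, 2) = 35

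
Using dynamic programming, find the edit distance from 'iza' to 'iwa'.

Let D[i][j] be the edit distance between the first i characters of 'iza' and the first j characters of 'iwa', with D[i][0] = i, D[0][j] = j, and D[i][j] = D[i-1][j-1] if the characters match, else 1 + min(D[i-1][j], D[i][j-1], D[i-1][j-1]). Filling the table (rows: prefixes of 'iza', columns: prefixes of 'iwa'):
     ε  i  w  a
  ε  0  1  2  3
  i  1  0  1  2
  z  2  1  1  2
  a  3  2  2  1
The bottom-right entry gives D[3][3] = 1, so no sequence of fewer than 1 edit works. Backtracking through the table gives one optimal edit sequence (1 edit):
  iza → iwa (sub z→w @2)
Edit distance = 1.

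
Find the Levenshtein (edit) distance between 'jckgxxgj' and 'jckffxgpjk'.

Let D[i][j] be the edit distance between the first i characters of 'jckgxxgj' and the first j characters of 'jckffxgpjk', with D[i][0] = i, D[0][j] = j, and D[i][j] = D[i-1][j-1] if the characters match, else 1 + min(D[i-1][j], D[i][j-1], D[i-1][j-1]). Filling the table (rows: prefixes of 'jckgxxgj', columns: prefixes of 'jckffxgpjk'):
     ε  j  c  k  f  f  x  g  p  j  k
  ε  0  1  2  3  4  5  6  7  8  9 10
  j  1  0  1  2  3  4  5  6  7  8  9
  c  2  1  0  1  2  3  4  5  6  7  8
  k  3  2  1  0  1  2  3  4  5  6  7
  g  4  3  2  1  1  2  3  3  4  5  6
  x  5  4  3  2  2  2  2  3  4  5  6
  x  6  5  4  3  3  3  2  3  4  5  6
  g  7  6  5  4  4  4  3  2  3  4  5
  j  8  7  6  5  5  5  4  3  3  3  4
The bottom-right entry gives D[8][10] = 4, so no sequence of fewer than 4 edits works. Backtracking through the table gives one optimal edit sequence (4 edits):
  jckgxxgj → jckfxxgj (sub g→f @4)
  jckfxxgj → jckffxgj (sub x→f @5)
  jckffxgj → jckffxgpj (ins p @8)
  jckffxgpj → jckffxgpjk (ins k @10)
Edit distance = 4.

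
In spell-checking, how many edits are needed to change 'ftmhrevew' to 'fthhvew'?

Let D[i][j] be the edit distance between the first i characters of 'ftmhrevew' and the first j characters of 'fthhvew', with D[i][0] = i, D[0][j] = j, and D[i][j] = D[i-1][j-1] if the characters match, else 1 + min(D[i-1][j], D[i][j-1], D[i-1][j-1]). Filling the table (rows: prefixes of 'ftmhrevew', columns: prefixes of 'fthhvew'):
     ε  f  t  h  h  v  e  w
  ε  0  1  2  3  4  5  6  7
  f  1  0  1  2  3  4  5  6
  t  2  1  0  1  2  3  4  5
  m  3  2  1  1  2  3  4  5
  h  4  3  2  1  1  2  3  4
  r  5  4  3  2  2  2  3  4
  e  6  5  4  3  3  3  2  3
  v  7  6  5  4  4  3  3  3
  e  8  7  6  5  5  4  3  4
  w  9  8  7  6  6  5  4  3
The bottom-right entry gives D[9][7] = 3, so no sequence of fewer than 3 edits works. Backtracking through the table gives one optimal edit sequence (3 edits):
  ftmhrevew → fthrevew (del m @3)
  fthrevew → fthevew (del r @4)
  fthevew → fthhvew (sub e→h @4)
Edit distance = 3.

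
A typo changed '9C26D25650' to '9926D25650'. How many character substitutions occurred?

Differing positions: 2. Hamming distance = 1.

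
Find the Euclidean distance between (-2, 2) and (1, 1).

√(Σ(x_i - y_i)²) = √((-2 - 1)² + (2 - 1)²)
= √((-3)² + 1²) = √(9 + 1) = √10 ≈ 3.1623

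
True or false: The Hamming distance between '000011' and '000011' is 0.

Differing positions: none. Hamming distance = 0, so the claim is true.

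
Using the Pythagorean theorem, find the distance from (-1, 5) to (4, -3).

√(Σ(x_i - y_i)²) = √((-1 - 4)² + (5 - (-3))²)
= √((-5)² + 8²) = √(25 + 64) = √89 ≈ 9.434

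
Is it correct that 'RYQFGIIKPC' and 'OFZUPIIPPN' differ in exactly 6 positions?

Differing positions: 1, 2, 3, 4, 5, 8, 10. Hamming distance = 7, so the claim that d_H = 6 is false.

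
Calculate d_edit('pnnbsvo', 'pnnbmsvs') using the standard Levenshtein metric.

Let D[i][j] be the edit distance between the first i characters of 'pnnbsvo' and the first j characters of 'pnnbmsvs', with D[i][0] = i, D[0][j] = j, and D[i][j] = D[i-1][j-1] if the characters match, else 1 + min(D[i-1][j], D[i][j-1], D[i-1][j-1]). Filling the table (rows: prefixes of 'pnnbsvo', columns: prefixes of 'pnnbmsvs'):
     ε  p  n  n  b  m  s  v  s
  ε  0  1  2  3  4  5  6  7  8
  p  1  0  1  2  3  4  5  6  7
  n  2  1  0  1  2  3  4  5  6
  n  3  2  1  0  1  2  3  4  5
  b  4  3  2  1  0  1  2  3  4
  s  5  4  3  2  1  1  1  2  3
  v  6  5  4  3  2  2  2  1  2
  o  7  6  5  4  3  3  3  2  2
The bottom-right entry gives D[7][8] = 2, so no sequence of fewer than 2 edits works. Backtracking through the table gives one optimal edit sequence (2 edits):
  pnnbsvo → pnnbmsvo (ins m @5)
  pnnbmsvo → pnnbmsvs (sub o→s @8)
Edit distance = 2.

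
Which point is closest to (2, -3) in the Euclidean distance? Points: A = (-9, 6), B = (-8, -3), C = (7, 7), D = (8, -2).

Distances: d(A) ≈ 14.2127, d(B) = 10, d(C) ≈ 11.1803, d(D) ≈ 6.0828. Nearest: D = (8, -2) with distance 6.0828.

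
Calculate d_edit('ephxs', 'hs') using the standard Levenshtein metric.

Let D[i][j] be the edit distance between the first i characters of 'ephxs' and the first j characters of 'hs', with D[i][0] = i, D[0][j] = j, and D[i][j] = D[i-1][j-1] if the characters match, else 1 + min(D[i-1][j], D[i][j-1], D[i-1][j-1]). Filling the table (rows: prefixes of 'ephxs', columns: prefixes of 'hs'):
     ε  h  s
  ε  0  1  2
  e  1  1  2
  p  2  2  2
  h  3  2  3
  x  4  3  3
  s  5  4  3
The bottom-right entry gives D[5][2] = 3, so no sequence of fewer than 3 edits works. Backtracking through the table gives one optimal edit sequence (3 edits):
  ephxs → phxs (del e @1)
  phxs → hxs (del p @1)
  hxs → hs (del x @2)
Edit distance = 3.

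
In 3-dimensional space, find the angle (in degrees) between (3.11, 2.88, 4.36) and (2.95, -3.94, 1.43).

With u = (3.11, 2.88, 4.36), v = (2.95, -3.94, 1.43):
u·v = 3.11·2.95 + 2.88·(-3.94) + 4.36·1.43 = 9.1745 + (-11.3472) + 6.2348 = 4.0621.
|u| = √(3.11² + 2.88² + 4.36²) = √(9.6721 + 8.2944 + 19.0096) = √36.9761, |v| = √(2.95² + (-3.94)² + 1.43²) = √(8.7025 + 15.5236 + 2.0449) = √26.271.
cos θ = (u·v)/(|u||v|) = 4.0621/(√36.9761·√26.271) ≈ 0.130332
θ = arccos(0.130332) ≈ 82.51°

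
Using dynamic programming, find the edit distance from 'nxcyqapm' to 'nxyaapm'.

Let D[i][j] be the edit distance between the first i characters of 'nxcyqapm' and the first j characters of 'nxyaapm', with D[i][0] = i, D[0][j] = j, and D[i][j] = D[i-1][j-1] if the characters match, else 1 + min(D[i-1][j], D[i][j-1], D[i-1][j-1]). Filling the table (rows: prefixes of 'nxcyqapm', columns: prefixes of 'nxyaapm'):
     ε  n  x  y  a  a  p  m
  ε  0  1  2  3  4  5  6  7
  n  1  0  1  2  3  4  5  6
  x  2  1  0  1  2  3  4  5
  c  3  2  1  1  2  3  4  5
  y  4  3  2  1  2  3  4  5
  q  5  4  3  2  2  3  4  5
  a  6  5  4  3  2  2  3  4
  p  7  6  5  4  3  3  2  3
  m  8  7  6  5  4  4  3  2
The bottom-right entry gives D[8][7] = 2, so no sequence of fewer than 2 edits works. Backtracking through the table gives one optimal edit sequence (2 edits):
  nxcyqapm → nxyqapm (del c @3)
  nxyqapm → nxyaapm (sub q→a @4)
Edit distance = 2.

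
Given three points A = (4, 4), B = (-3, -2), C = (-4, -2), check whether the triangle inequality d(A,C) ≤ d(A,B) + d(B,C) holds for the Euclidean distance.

d(A,B) = √(7² + 6²) = √85 ≈ 9.2195, d(B,C) = √(1² + 0²) = √1 = 1, d(A,C) = √(8² + 6²) = √100 = 10.
d(A,C) = 10 ≤ 9.2195 + 1 = 10.2195. Triangle inequality is satisfied.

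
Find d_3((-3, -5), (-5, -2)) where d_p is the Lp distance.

(Σ|x_i - y_i|^3)^(1/3) = (|-3 - (-5)|^3 + |-5 - (-2)|^3)^(1/3)
= (2^3 + 3^3)^(1/3) = (8 + 27)^(1/3) = (35)^(1/3) ≈ 3.2711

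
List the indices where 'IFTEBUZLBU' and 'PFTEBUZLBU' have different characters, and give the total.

Differing positions: 1. Hamming distance = 1.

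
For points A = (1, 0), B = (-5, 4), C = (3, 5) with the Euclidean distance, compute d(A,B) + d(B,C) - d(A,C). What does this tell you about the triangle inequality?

d(A,B) = √(6² + 4²) = √52 ≈ 7.2111, d(B,C) = √(8² + 1²) = √65 ≈ 8.0623, d(A,C) = √(2² + 5²) = √29 ≈ 5.3852.
d(A,B) + d(B,C) - d(A,C) = 7.2111 + 8.0623 - 5.3852 = 15.2734 - 5.3852 = 9.8882 (to 4 decimal places). This is ≥ 0, so the triangle inequality holds for these points.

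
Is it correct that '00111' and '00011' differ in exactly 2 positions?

Differing positions: 3. Hamming distance = 1, so the claim that d_H = 2 is false.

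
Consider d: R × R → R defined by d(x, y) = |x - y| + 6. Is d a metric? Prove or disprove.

No. d fails identity of indiscernibles (specifically d(x,x) = 0): d(3, 3) = |3 - 3| + 6 = 0 + 6 = 6 ≠ 0.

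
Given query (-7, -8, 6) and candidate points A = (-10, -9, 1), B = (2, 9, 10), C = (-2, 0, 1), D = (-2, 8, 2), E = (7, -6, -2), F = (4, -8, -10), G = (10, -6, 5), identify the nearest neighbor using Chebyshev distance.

Distances: d(A) = 5, d(B) = 17, d(C) = 8, d(D) = 16, d(E) = 14, d(F) = 16, d(G) = 17. Nearest: A = (-10, -9, 1) with distance 5.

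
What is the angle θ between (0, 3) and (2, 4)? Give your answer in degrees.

With u = (0, 3), v = (2, 4):
u·v = 0·2 + 3·4 = 0 + 12 = 12.
|u| = √(0² + 3²) = √9, |v| = √(2² + 4²) = √20, so |u||v| = √(9·20) = √180.
cos θ = (u·v)/(|u||v|) = 12/√180 ≈ 0.894427
θ = arccos(0.894427) ≈ 26.57°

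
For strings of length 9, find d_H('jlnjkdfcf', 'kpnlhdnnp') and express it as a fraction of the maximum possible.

Differing positions: 1, 2, 4, 5, 7, 8, 9. Hamming distance = 7. The maximum possible Hamming distance for length-9 strings is 9, so d_H/9 = 7/9 ≈ 0.7778.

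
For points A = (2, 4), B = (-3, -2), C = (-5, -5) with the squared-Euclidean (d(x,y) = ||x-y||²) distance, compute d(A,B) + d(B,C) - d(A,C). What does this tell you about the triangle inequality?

d(A,B) = 5² + 6² = 61, d(B,C) = 2² + 3² = 13, d(A,C) = 7² + 9² = 130.
d(A,B) + d(B,C) - d(A,C) = 61 + 13 - 130 = 74 - 130 = -56. This is < 0, so the triangle inequality FAILS for these points (squared-Euclidean is not a metric).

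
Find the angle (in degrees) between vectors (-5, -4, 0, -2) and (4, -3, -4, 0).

With u = (-5, -4, 0, -2), v = (4, -3, -4, 0):
u·v = (-5)·4 + (-4)·(-3) + 0·(-4) + (-2)·0 = (-20) + 12 + 0 + 0 = -8.
|u| = √((-5)² + (-4)² + 0² + (-2)²) = √45, |v| = √(4² + (-3)² + (-4)² + 0²) = √41, so |u||v| = √(45·41) = √1845.
cos θ = (u·v)/(|u||v|) = -8/√1845 ≈ -0.186248
θ = arccos(-0.186248) ≈ 100.73°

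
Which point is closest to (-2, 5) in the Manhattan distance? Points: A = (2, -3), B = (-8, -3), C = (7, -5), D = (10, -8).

Distances: d(A) = 12, d(B) = 14, d(C) = 19, d(D) = 25. Nearest: A = (2, -3) with distance 12.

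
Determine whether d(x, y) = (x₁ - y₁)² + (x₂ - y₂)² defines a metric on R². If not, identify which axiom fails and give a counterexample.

No. The squared Euclidean distance fails the triangle inequality. Counterexample: x = (0, 0), y = (5, 3), z = (10, 6). d(x,z) = 10² + 6² = 136, but d(x,y) + d(y,z) = (5² + 3²) + (5² + 3²) = 34 + 34 = 68. Since 136 > 68, the triangle inequality is violated. (Note: √d, the ordinary Euclidean distance, IS a metric.)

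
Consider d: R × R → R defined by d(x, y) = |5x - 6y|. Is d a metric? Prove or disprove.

No. d fails symmetry: d(8, 1) = |5·8 - 6·1| = |34| = 34, but d(1, 8) = |5·1 - 6·8| = |-43| = 43. Since 34 ≠ 43, d(x,y) ≠ d(y,x) in general.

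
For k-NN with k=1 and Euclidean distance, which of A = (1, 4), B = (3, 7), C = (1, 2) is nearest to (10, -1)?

Distances: d(A) ≈ 10.2956, d(B) ≈ 10.6301, d(C) ≈ 9.4868. Nearest: C = (1, 2) with distance 9.4868.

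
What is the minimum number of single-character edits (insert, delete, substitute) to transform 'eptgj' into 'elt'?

Let D[i][j] be the edit distance between the first i characters of 'eptgj' and the first j characters of 'elt', with D[i][0] = i, D[0][j] = j, and D[i][j] = D[i-1][j-1] if the characters match, else 1 + min(D[i-1][j], D[i][j-1], D[i-1][j-1]). Filling the table (rows: prefixes of 'eptgj', columns: prefixes of 'elt'):
     ε  e  l  t
  ε  0  1  2  3
  e  1  0  1  2
  p  2  1  1  2
  t  3  2  2  1
  g  4  3  3  2
  j  5  4  4  3
The bottom-right entry gives D[5][3] = 3, so no sequence of fewer than 3 edits works. Backtracking through the table gives one optimal edit sequence (3 edits):
  eptgj → eltgj (sub p→l @2)
  eltgj → eltj (del g @4)
  eltj → elt (del j @4)
Edit distance = 3.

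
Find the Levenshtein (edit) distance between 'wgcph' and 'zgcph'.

Let D[i][j] be the edit distance between the first i characters of 'wgcph' and the first j characters of 'zgcph', with D[i][0] = i, D[0][j] = j, and D[i][j] = D[i-1][j-1] if the characters match, else 1 + min(D[i-1][j], D[i][j-1], D[i-1][j-1]). Filling the table (rows: prefixes of 'wgcph', columns: prefixes of 'zgcph'):
     ε  z  g  c  p  h
  ε  0  1  2  3  4  5
  w  1  1  2  3  4  5
  g  2  2  1  2  3  4
  c  3  3  2  1  2  3
  p  4  4  3  2  1  2
  h  5  5  4  3  2  1
The bottom-right entry gives D[5][5] = 1, so no sequence of fewer than 1 edit works. Backtracking through the table gives one optimal edit sequence (1 edit):
  wgcph → zgcph (sub w→z @1)
Edit distance = 1.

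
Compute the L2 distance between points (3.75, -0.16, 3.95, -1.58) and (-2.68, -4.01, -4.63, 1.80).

(Σ|x_i - y_i|^2)^(1/2) = (|3.75 - (-2.68)|^2 + |-0.16 - (-4.01)|^2 + |3.95 - (-4.63)|^2 + |-1.58 - 1.8|^2)^(1/2)
= (6.43^2 + 3.85^2 + 8.58^2 + 3.38^2)^(1/2) = (41.3449 + 14.8225 + 73.6164 + 11.4244)^(1/2) = (141.2082)^(1/2) ≈ 11.8831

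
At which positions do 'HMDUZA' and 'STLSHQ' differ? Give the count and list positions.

Differing positions: 1, 2, 3, 4, 5, 6. Hamming distance = 6.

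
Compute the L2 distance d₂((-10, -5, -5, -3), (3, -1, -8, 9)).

√(Σ(x_i - y_i)²) = √((-10 - 3)² + (-5 - (-1))² + (-5 - (-8))² + (-3 - 9)²)
= √((-13)² + (-4)² + 3² + (-12)²) = √(169 + 16 + 9 + 144) = √338 ≈ 18.3848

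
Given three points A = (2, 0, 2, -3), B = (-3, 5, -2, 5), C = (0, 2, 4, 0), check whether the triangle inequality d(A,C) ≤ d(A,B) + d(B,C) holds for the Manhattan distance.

d(A,B) = 5 + 5 + 4 + 8 = 22, d(B,C) = 3 + 3 + 6 + 5 = 17, d(A,C) = 2 + 2 + 2 + 3 = 9.
d(A,C) = 9 ≤ 22 + 17 = 39. Triangle inequality is satisfied.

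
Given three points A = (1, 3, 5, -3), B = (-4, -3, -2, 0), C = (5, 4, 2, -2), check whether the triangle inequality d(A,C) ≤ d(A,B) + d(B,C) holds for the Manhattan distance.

d(A,B) = 5 + 6 + 7 + 3 = 21, d(B,C) = 9 + 7 + 4 + 2 = 22, d(A,C) = 4 + 1 + 3 + 1 = 9.
d(A,C) = 9 ≤ 21 + 22 = 43. Triangle inequality is satisfied.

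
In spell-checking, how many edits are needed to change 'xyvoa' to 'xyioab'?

Let D[i][j] be the edit distance between the first i characters of 'xyvoa' and the first j characters of 'xyioab', with D[i][0] = i, D[0][j] = j, and D[i][j] = D[i-1][j-1] if the characters match, else 1 + min(D[i-1][j], D[i][j-1], D[i-1][j-1]). Filling the table (rows: prefixes of 'xyvoa', columns: prefixes of 'xyioab'):
     ε  x  y  i  o  a  b
  ε  0  1  2  3  4  5  6
  x  1  0  1  2  3  4  5
  y  2  1  0  1  2  3  4
  v  3  2  1  1  2  3  4
  o  4  3  2  2  1  2  3
  a  5  4  3  3  2  1  2
The bottom-right entry gives D[5][6] = 2, so no sequence of fewer than 2 edits works. Backtracking through the table gives one optimal edit sequence (2 edits):
  xyvoa → xyioa (sub v→i @3)
  xyioa → xyioab (ins b @6)
Edit distance = 2.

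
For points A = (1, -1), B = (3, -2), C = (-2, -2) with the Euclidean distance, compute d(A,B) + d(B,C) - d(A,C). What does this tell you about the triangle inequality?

d(A,B) = √(2² + 1²) = √5 ≈ 2.2361, d(B,C) = √(5² + 0²) = √25 = 5, d(A,C) = √(3² + 1²) = √10 ≈ 3.1623.
d(A,B) + d(B,C) - d(A,C) = 2.2361 + 5 - 3.1623 = 7.2361 - 3.1623 = 4.0738 (to 4 decimal places). This is ≥ 0, so the triangle inequality holds for these points.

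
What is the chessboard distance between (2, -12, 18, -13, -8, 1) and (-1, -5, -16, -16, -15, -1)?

max(|x_i - y_i|) = max(|2 - (-1)|, |-12 - (-5)|, |18 - (-16)|, |-13 - (-16)|, |-8 - (-15)|, |1 - (-1)|) = max(3, 7, 34, 3, 7, 2) = 34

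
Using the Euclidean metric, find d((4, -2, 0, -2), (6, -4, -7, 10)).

√(Σ(x_i - y_i)²) = √((4 - 6)² + (-2 - (-4))² + (0 - (-7))² + (-2 - 10)²)
= √((-2)² + 2² + 7² + (-12)²) = √(4 + 4 + 49 + 144) = √201 ≈ 14.1774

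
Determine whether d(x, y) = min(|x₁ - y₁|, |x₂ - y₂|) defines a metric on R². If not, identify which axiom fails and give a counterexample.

No. d fails identity of indiscernibles: take x = (5, 0) and y = (5, 9). Then d(x,y) = min(|5 - 5|, |0 - 9|) = min(0, 9) = 0, yet x ≠ y.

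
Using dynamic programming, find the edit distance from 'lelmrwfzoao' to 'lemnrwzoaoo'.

Let D[i][j] be the edit distance between the first i characters of 'lelmrwfzoao' and the first j characters of 'lemnrwzoaoo', with D[i][0] = i, D[0][j] = j, and D[i][j] = D[i-1][j-1] if the characters match, else 1 + min(D[i-1][j], D[i][j-1], D[i-1][j-1]). Filling the table (rows: prefixes of 'lelmrwfzoao', columns: prefixes of 'lemnrwzoaoo'):
     ε  l  e  m  n  r  w  z  o  a  o  o
  ε  0  1  2  3  4  5  6  7  8  9 10 11
  l  1  0  1  2  3  4  5  6  7  8  9 10
  e  2  1  0  1  2  3  4  5  6  7  8  9
  l  3  2  1  1  2  3  4  5  6  7  8  9
  m  4  3  2  1  2  3  4  5  6  7  8  9
  r  5  4  3  2  2  2  3  4  5  6  7  8
  w  6  5  4  3  3  3  2  3  4  5  6  7
  f  7  6  5  4  4  4  3  3  4  5  6  7
  z  8  7  6  5  5  5  4  3  4  5  6  7
  o  9  8  7  6  6  6  5  4  3  4  5  6
  a 10  9  8  7  7  7  6  5  4  3  4  5
  o 11 10  9  8  8  8  7  6  5  4  3  4
The bottom-right entry gives D[11][11] = 4, so no sequence of fewer than 4 edits works. Backtracking through the table gives one optimal edit sequence (4 edits):
  lelmrwfzoao → lemmrwfzoao (sub l→m @3)
  lemmrwfzoao → lemnrwfzoao (sub m→n @4)
  lemnrwfzoao → lemnrwzoao (del f @7)
  lemnrwzoao → lemnrwzoaoo (ins o @10)
Edit distance = 4.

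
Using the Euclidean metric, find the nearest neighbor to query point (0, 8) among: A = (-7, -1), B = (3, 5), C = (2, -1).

Distances: d(A) ≈ 11.4018, d(B) ≈ 4.2426, d(C) ≈ 9.2195. Nearest: B = (3, 5) with distance 4.2426.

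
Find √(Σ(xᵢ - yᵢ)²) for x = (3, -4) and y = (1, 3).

√(Σ(x_i - y_i)²) = √((3 - 1)² + (-4 - 3)²)
= √(2² + (-7)²) = √(4 + 49) = √53 ≈ 7.2801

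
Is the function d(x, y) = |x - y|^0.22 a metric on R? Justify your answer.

Yes. With 0 < p = 0.22 ≤ 1, d(x,y) = |x-y|^0.22 is a metric on R. Non-negativity and symmetry are immediate; |x-y|^0.22 = 0 ⟺ |x-y| = 0 ⟺ x = y. For the triangle inequality, the function t ↦ t^0.22 is subadditive on [0,∞) when p ≤ 1, so |x-z|^0.22 ≤ (|x-y| + |y-z|)^0.22 ≤ |x-y|^0.22 + |y-z|^0.22.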